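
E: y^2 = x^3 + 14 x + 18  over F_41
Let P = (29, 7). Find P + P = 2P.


Doubling: s = (3 x1^2 + a) / (2 y1)
s = (3*29^2 + 14) / (2*7) mod 41 = 26
x3 = s^2 - 2 x1 mod 41 = 26^2 - 2*29 = 3
y3 = s (x1 - x3) - y1 mod 41 = 26 * (29 - 3) - 7 = 13

2P = (3, 13)


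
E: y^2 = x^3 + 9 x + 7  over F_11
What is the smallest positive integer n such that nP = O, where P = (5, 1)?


Compute successive multiples of P until we hit O:
  1P = (5, 1)
  2P = (5, 10)
  3P = O

ord(P) = 3


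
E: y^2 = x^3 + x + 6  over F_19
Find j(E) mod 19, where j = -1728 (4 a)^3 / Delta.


Delta = -16(4 a^3 + 27 b^2) mod 19 = 2
-1728 * (4 a)^3 = -1728 * (4*1)^3 mod 19 = 7
j = 7 * 2^(-1) mod 19 = 13

j = 13 (mod 19)


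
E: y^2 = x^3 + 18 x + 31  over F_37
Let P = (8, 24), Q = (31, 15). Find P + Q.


P != Q, so use the chord formula.
s = (y2 - y1) / (x2 - x1) = (28) / (23) mod 37 = 35
x3 = s^2 - x1 - x2 mod 37 = 35^2 - 8 - 31 = 2
y3 = s (x1 - x3) - y1 mod 37 = 35 * (8 - 2) - 24 = 1

P + Q = (2, 1)


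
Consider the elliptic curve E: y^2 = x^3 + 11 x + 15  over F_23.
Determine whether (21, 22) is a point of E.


Check whether y^2 = x^3 + 11 x + 15 (mod 23) for (x, y) = (21, 22).
LHS: y^2 = 22^2 mod 23 = 1
RHS: x^3 + 11 x + 15 = 21^3 + 11*21 + 15 mod 23 = 8
LHS != RHS

No, not on the curve


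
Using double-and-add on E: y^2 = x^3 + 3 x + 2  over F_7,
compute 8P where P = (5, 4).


k = 8 = 1000_2 (binary, LSB first: 0001)
Double-and-add from P = (5, 4):
  bit 0 = 0: acc unchanged = O
  bit 1 = 0: acc unchanged = O
  bit 2 = 0: acc unchanged = O
  bit 3 = 1: acc = O + (5, 3) = (5, 3)

8P = (5, 3)


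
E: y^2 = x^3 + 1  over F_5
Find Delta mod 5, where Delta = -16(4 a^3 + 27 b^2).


4 a^3 + 27 b^2 = 4*0^3 + 27*1^2 = 0 + 27 = 27
Delta = -16 * (27) = -432
Delta mod 5 = 3

Delta = 3 (mod 5)


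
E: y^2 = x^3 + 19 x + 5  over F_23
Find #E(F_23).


For each x in F_23, count y with y^2 = x^3 + 19 x + 5 mod 23:
  x = 1: RHS = 2, y in [5, 18]  -> 2 point(s)
  x = 5: RHS = 18, y in [8, 15]  -> 2 point(s)
  x = 6: RHS = 13, y in [6, 17]  -> 2 point(s)
  x = 8: RHS = 2, y in [5, 18]  -> 2 point(s)
  x = 9: RHS = 8, y in [10, 13]  -> 2 point(s)
  x = 11: RHS = 4, y in [2, 21]  -> 2 point(s)
  x = 12: RHS = 6, y in [11, 12]  -> 2 point(s)
  x = 14: RHS = 2, y in [5, 18]  -> 2 point(s)
  x = 15: RHS = 8, y in [10, 13]  -> 2 point(s)
  x = 16: RHS = 12, y in [9, 14]  -> 2 point(s)
  x = 19: RHS = 3, y in [7, 16]  -> 2 point(s)
  x = 20: RHS = 13, y in [6, 17]  -> 2 point(s)
  x = 22: RHS = 8, y in [10, 13]  -> 2 point(s)
Affine points: 26. Add the point at infinity: total = 27.

#E(F_23) = 27


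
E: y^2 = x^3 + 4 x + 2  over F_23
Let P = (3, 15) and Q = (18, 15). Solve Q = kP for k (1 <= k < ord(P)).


Enumerate multiples of P until we hit Q = (18, 15):
  1P = (3, 15)
  2P = (0, 18)
  3P = (21, 3)
  4P = (2, 15)
  5P = (18, 8)
  6P = (6, 14)
  7P = (9, 10)
  8P = (20, 3)
  9P = (4, 6)
  10P = (5, 3)
  11P = (5, 20)
  12P = (4, 17)
  13P = (20, 20)
  14P = (9, 13)
  15P = (6, 9)
  16P = (18, 15)
Match found at i = 16.

k = 16


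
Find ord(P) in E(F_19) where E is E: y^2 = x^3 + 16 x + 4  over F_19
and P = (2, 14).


Compute successive multiples of P until we hit O:
  1P = (2, 14)
  2P = (16, 10)
  3P = (10, 10)
  4P = (12, 10)
  5P = (12, 9)
  6P = (10, 9)
  7P = (16, 9)
  8P = (2, 5)
  ... (continuing to 9P)
  9P = O

ord(P) = 9


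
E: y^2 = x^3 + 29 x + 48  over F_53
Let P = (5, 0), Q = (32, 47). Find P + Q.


P != Q, so use the chord formula.
s = (y2 - y1) / (x2 - x1) = (47) / (27) mod 53 = 41
x3 = s^2 - x1 - x2 mod 53 = 41^2 - 5 - 32 = 1
y3 = s (x1 - x3) - y1 mod 53 = 41 * (5 - 1) - 0 = 5

P + Q = (1, 5)


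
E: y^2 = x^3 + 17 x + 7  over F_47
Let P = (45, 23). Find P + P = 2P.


Doubling: s = (3 x1^2 + a) / (2 y1)
s = (3*45^2 + 17) / (2*23) mod 47 = 18
x3 = s^2 - 2 x1 mod 47 = 18^2 - 2*45 = 46
y3 = s (x1 - x3) - y1 mod 47 = 18 * (45 - 46) - 23 = 6

2P = (46, 6)


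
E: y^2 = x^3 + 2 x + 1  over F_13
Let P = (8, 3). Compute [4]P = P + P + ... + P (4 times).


k = 4 = 100_2 (binary, LSB first: 001)
Double-and-add from P = (8, 3):
  bit 0 = 0: acc unchanged = O
  bit 1 = 0: acc unchanged = O
  bit 2 = 1: acc = O + (2, 0) = (2, 0)

4P = (2, 0)


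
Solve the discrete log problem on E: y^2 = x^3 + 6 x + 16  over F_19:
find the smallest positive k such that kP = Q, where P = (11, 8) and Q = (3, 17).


Enumerate multiples of P until we hit Q = (3, 17):
  1P = (11, 8)
  2P = (2, 6)
  3P = (3, 17)
Match found at i = 3.

k = 3


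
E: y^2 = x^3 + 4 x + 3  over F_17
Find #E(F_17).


For each x in F_17, count y with y^2 = x^3 + 4 x + 3 mod 17:
  x = 1: RHS = 8, y in [5, 12]  -> 2 point(s)
  x = 2: RHS = 2, y in [6, 11]  -> 2 point(s)
  x = 3: RHS = 8, y in [5, 12]  -> 2 point(s)
  x = 4: RHS = 15, y in [7, 10]  -> 2 point(s)
  x = 7: RHS = 0, y in [0]  -> 1 point(s)
  x = 11: RHS = 1, y in [1, 16]  -> 2 point(s)
  x = 13: RHS = 8, y in [5, 12]  -> 2 point(s)
  x = 14: RHS = 15, y in [7, 10]  -> 2 point(s)
  x = 15: RHS = 4, y in [2, 15]  -> 2 point(s)
  x = 16: RHS = 15, y in [7, 10]  -> 2 point(s)
Affine points: 19. Add the point at infinity: total = 20.

#E(F_17) = 20


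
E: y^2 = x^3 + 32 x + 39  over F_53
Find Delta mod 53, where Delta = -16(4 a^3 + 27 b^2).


4 a^3 + 27 b^2 = 4*32^3 + 27*39^2 = 131072 + 41067 = 172139
Delta = -16 * (172139) = -2754224
Delta mod 53 = 27

Delta = 27 (mod 53)


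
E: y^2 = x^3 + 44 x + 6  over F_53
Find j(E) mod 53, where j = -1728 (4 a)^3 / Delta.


Delta = -16(4 a^3 + 27 b^2) mod 53 = 46
-1728 * (4 a)^3 = -1728 * (4*44)^3 mod 53 = 35
j = 35 * 46^(-1) mod 53 = 48

j = 48 (mod 53)


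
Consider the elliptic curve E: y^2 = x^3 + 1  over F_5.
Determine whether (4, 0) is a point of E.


Check whether y^2 = x^3 + 0 x + 1 (mod 5) for (x, y) = (4, 0).
LHS: y^2 = 0^2 mod 5 = 0
RHS: x^3 + 0 x + 1 = 4^3 + 0*4 + 1 mod 5 = 0
LHS = RHS

Yes, on the curve


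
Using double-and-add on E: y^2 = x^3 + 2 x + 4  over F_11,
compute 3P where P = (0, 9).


k = 3 = 11_2 (binary, LSB first: 11)
Double-and-add from P = (0, 9):
  bit 0 = 1: acc = O + (0, 9) = (0, 9)
  bit 1 = 1: acc = (0, 9) + (3, 9) = (8, 2)

3P = (8, 2)


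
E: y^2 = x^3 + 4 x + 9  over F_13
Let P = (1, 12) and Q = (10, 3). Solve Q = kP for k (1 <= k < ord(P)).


Enumerate multiples of P until we hit Q = (10, 3):
  1P = (1, 12)
  2P = (7, 9)
  3P = (2, 8)
  4P = (0, 10)
  5P = (3, 10)
  6P = (10, 10)
  7P = (12, 2)
  8P = (12, 11)
  9P = (10, 3)
Match found at i = 9.

k = 9


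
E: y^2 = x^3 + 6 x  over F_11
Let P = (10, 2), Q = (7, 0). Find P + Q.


P != Q, so use the chord formula.
s = (y2 - y1) / (x2 - x1) = (9) / (8) mod 11 = 8
x3 = s^2 - x1 - x2 mod 11 = 8^2 - 10 - 7 = 3
y3 = s (x1 - x3) - y1 mod 11 = 8 * (10 - 3) - 2 = 10

P + Q = (3, 10)


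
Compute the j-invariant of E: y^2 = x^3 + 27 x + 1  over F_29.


Delta = -16(4 a^3 + 27 b^2) mod 29 = 22
-1728 * (4 a)^3 = -1728 * (4*27)^3 mod 29 = 4
j = 4 * 22^(-1) mod 29 = 16

j = 16 (mod 29)


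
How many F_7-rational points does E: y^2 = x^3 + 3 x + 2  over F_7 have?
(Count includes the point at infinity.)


For each x in F_7, count y with y^2 = x^3 + 3 x + 2 mod 7:
  x = 0: RHS = 2, y in [3, 4]  -> 2 point(s)
  x = 2: RHS = 2, y in [3, 4]  -> 2 point(s)
  x = 4: RHS = 1, y in [1, 6]  -> 2 point(s)
  x = 5: RHS = 2, y in [3, 4]  -> 2 point(s)
Affine points: 8. Add the point at infinity: total = 9.

#E(F_7) = 9


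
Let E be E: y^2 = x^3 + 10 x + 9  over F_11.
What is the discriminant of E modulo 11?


4 a^3 + 27 b^2 = 4*10^3 + 27*9^2 = 4000 + 2187 = 6187
Delta = -16 * (6187) = -98992
Delta mod 11 = 8

Delta = 8 (mod 11)


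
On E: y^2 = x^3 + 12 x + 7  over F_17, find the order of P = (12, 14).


Compute successive multiples of P until we hit O:
  1P = (12, 14)
  2P = (12, 3)
  3P = O

ord(P) = 3


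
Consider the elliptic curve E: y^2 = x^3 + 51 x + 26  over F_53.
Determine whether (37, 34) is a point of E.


Check whether y^2 = x^3 + 51 x + 26 (mod 53) for (x, y) = (37, 34).
LHS: y^2 = 34^2 mod 53 = 43
RHS: x^3 + 51 x + 26 = 37^3 + 51*37 + 26 mod 53 = 43
LHS = RHS

Yes, on the curve


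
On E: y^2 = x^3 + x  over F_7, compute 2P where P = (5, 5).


Doubling: s = (3 x1^2 + a) / (2 y1)
s = (3*5^2 + 1) / (2*5) mod 7 = 2
x3 = s^2 - 2 x1 mod 7 = 2^2 - 2*5 = 1
y3 = s (x1 - x3) - y1 mod 7 = 2 * (5 - 1) - 5 = 3

2P = (1, 3)


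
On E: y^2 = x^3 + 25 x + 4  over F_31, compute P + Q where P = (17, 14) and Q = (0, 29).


P != Q, so use the chord formula.
s = (y2 - y1) / (x2 - x1) = (15) / (14) mod 31 = 21
x3 = s^2 - x1 - x2 mod 31 = 21^2 - 17 - 0 = 21
y3 = s (x1 - x3) - y1 mod 31 = 21 * (17 - 21) - 14 = 26

P + Q = (21, 26)


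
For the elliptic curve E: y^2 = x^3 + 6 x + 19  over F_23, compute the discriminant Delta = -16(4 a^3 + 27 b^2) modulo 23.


4 a^3 + 27 b^2 = 4*6^3 + 27*19^2 = 864 + 9747 = 10611
Delta = -16 * (10611) = -169776
Delta mod 23 = 10

Delta = 10 (mod 23)


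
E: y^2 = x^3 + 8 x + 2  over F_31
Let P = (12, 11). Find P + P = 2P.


Doubling: s = (3 x1^2 + a) / (2 y1)
s = (3*12^2 + 8) / (2*11) mod 31 = 20
x3 = s^2 - 2 x1 mod 31 = 20^2 - 2*12 = 4
y3 = s (x1 - x3) - y1 mod 31 = 20 * (12 - 4) - 11 = 25

2P = (4, 25)


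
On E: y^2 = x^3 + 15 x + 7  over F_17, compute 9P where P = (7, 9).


k = 9 = 1001_2 (binary, LSB first: 1001)
Double-and-add from P = (7, 9):
  bit 0 = 1: acc = O + (7, 9) = (7, 9)
  bit 1 = 0: acc unchanged = (7, 9)
  bit 2 = 0: acc unchanged = (7, 9)
  bit 3 = 1: acc = (7, 9) + (13, 11) = (16, 5)

9P = (16, 5)


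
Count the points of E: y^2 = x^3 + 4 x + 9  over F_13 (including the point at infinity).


For each x in F_13, count y with y^2 = x^3 + 4 x + 9 mod 13:
  x = 0: RHS = 9, y in [3, 10]  -> 2 point(s)
  x = 1: RHS = 1, y in [1, 12]  -> 2 point(s)
  x = 2: RHS = 12, y in [5, 8]  -> 2 point(s)
  x = 3: RHS = 9, y in [3, 10]  -> 2 point(s)
  x = 7: RHS = 3, y in [4, 9]  -> 2 point(s)
  x = 10: RHS = 9, y in [3, 10]  -> 2 point(s)
  x = 12: RHS = 4, y in [2, 11]  -> 2 point(s)
Affine points: 14. Add the point at infinity: total = 15.

#E(F_13) = 15


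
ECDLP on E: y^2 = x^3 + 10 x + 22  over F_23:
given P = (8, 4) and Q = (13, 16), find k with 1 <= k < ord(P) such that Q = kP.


Enumerate multiples of P until we hit Q = (13, 16):
  1P = (8, 4)
  2P = (2, 21)
  3P = (14, 13)
  4P = (9, 6)
  5P = (10, 15)
  6P = (18, 10)
  7P = (13, 16)
Match found at i = 7.

k = 7


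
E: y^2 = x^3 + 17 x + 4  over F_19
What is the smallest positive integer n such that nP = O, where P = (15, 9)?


Compute successive multiples of P until we hit O:
  1P = (15, 9)
  2P = (15, 10)
  3P = O

ord(P) = 3


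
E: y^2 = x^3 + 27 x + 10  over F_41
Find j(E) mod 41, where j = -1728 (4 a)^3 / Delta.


Delta = -16(4 a^3 + 27 b^2) mod 41 = 27
-1728 * (4 a)^3 = -1728 * (4*27)^3 mod 41 = 37
j = 37 * 27^(-1) mod 41 = 12

j = 12 (mod 41)


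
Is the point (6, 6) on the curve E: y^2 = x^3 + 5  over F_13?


Check whether y^2 = x^3 + 0 x + 5 (mod 13) for (x, y) = (6, 6).
LHS: y^2 = 6^2 mod 13 = 10
RHS: x^3 + 0 x + 5 = 6^3 + 0*6 + 5 mod 13 = 0
LHS != RHS

No, not on the curve


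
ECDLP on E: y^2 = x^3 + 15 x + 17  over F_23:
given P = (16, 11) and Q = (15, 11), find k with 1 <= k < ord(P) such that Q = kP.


Enumerate multiples of P until we hit Q = (15, 11):
  1P = (16, 11)
  2P = (15, 11)
Match found at i = 2.

k = 2


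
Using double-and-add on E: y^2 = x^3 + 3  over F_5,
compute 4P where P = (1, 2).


k = 4 = 100_2 (binary, LSB first: 001)
Double-and-add from P = (1, 2):
  bit 0 = 0: acc unchanged = O
  bit 1 = 0: acc unchanged = O
  bit 2 = 1: acc = O + (2, 4) = (2, 4)

4P = (2, 4)


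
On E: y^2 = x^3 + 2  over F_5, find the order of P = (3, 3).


Compute successive multiples of P until we hit O:
  1P = (3, 3)
  2P = (3, 2)
  3P = O

ord(P) = 3


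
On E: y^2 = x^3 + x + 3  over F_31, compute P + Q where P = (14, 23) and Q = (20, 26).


P != Q, so use the chord formula.
s = (y2 - y1) / (x2 - x1) = (3) / (6) mod 31 = 16
x3 = s^2 - x1 - x2 mod 31 = 16^2 - 14 - 20 = 5
y3 = s (x1 - x3) - y1 mod 31 = 16 * (14 - 5) - 23 = 28

P + Q = (5, 28)


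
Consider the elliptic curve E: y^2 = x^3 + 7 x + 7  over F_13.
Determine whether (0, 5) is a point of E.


Check whether y^2 = x^3 + 7 x + 7 (mod 13) for (x, y) = (0, 5).
LHS: y^2 = 5^2 mod 13 = 12
RHS: x^3 + 7 x + 7 = 0^3 + 7*0 + 7 mod 13 = 7
LHS != RHS

No, not on the curve


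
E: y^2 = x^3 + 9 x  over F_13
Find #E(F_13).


For each x in F_13, count y with y^2 = x^3 + 9 x + 0 mod 13:
  x = 0: RHS = 0, y in [0]  -> 1 point(s)
  x = 1: RHS = 10, y in [6, 7]  -> 2 point(s)
  x = 2: RHS = 0, y in [0]  -> 1 point(s)
  x = 4: RHS = 9, y in [3, 10]  -> 2 point(s)
  x = 5: RHS = 1, y in [1, 12]  -> 2 point(s)
  x = 6: RHS = 10, y in [6, 7]  -> 2 point(s)
  x = 7: RHS = 3, y in [4, 9]  -> 2 point(s)
  x = 8: RHS = 12, y in [5, 8]  -> 2 point(s)
  x = 9: RHS = 4, y in [2, 11]  -> 2 point(s)
  x = 11: RHS = 0, y in [0]  -> 1 point(s)
  x = 12: RHS = 3, y in [4, 9]  -> 2 point(s)
Affine points: 19. Add the point at infinity: total = 20.

#E(F_13) = 20


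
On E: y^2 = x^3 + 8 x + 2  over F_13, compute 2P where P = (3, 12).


Doubling: s = (3 x1^2 + a) / (2 y1)
s = (3*3^2 + 8) / (2*12) mod 13 = 2
x3 = s^2 - 2 x1 mod 13 = 2^2 - 2*3 = 11
y3 = s (x1 - x3) - y1 mod 13 = 2 * (3 - 11) - 12 = 11

2P = (11, 11)


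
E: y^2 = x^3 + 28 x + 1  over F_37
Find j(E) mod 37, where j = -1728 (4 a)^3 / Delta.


Delta = -16(4 a^3 + 27 b^2) mod 37 = 11
-1728 * (4 a)^3 = -1728 * (4*28)^3 mod 37 = 11
j = 11 * 11^(-1) mod 37 = 1

j = 1 (mod 37)


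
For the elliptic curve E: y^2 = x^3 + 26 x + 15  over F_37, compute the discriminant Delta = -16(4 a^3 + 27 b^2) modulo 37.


4 a^3 + 27 b^2 = 4*26^3 + 27*15^2 = 70304 + 6075 = 76379
Delta = -16 * (76379) = -1222064
Delta mod 37 = 9

Delta = 9 (mod 37)


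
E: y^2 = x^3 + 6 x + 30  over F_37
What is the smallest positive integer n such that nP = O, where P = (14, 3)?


Compute successive multiples of P until we hit O:
  1P = (14, 3)
  2P = (5, 0)
  3P = (14, 34)
  4P = O

ord(P) = 4


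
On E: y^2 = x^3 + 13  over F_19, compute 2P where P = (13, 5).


Doubling: s = (3 x1^2 + a) / (2 y1)
s = (3*13^2 + 0) / (2*5) mod 19 = 7
x3 = s^2 - 2 x1 mod 19 = 7^2 - 2*13 = 4
y3 = s (x1 - x3) - y1 mod 19 = 7 * (13 - 4) - 5 = 1

2P = (4, 1)


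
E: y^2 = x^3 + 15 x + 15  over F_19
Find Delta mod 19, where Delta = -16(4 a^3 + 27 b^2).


4 a^3 + 27 b^2 = 4*15^3 + 27*15^2 = 13500 + 6075 = 19575
Delta = -16 * (19575) = -313200
Delta mod 19 = 15

Delta = 15 (mod 19)


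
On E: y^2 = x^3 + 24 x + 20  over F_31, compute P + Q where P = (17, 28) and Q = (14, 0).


P != Q, so use the chord formula.
s = (y2 - y1) / (x2 - x1) = (3) / (28) mod 31 = 30
x3 = s^2 - x1 - x2 mod 31 = 30^2 - 17 - 14 = 1
y3 = s (x1 - x3) - y1 mod 31 = 30 * (17 - 1) - 28 = 18

P + Q = (1, 18)


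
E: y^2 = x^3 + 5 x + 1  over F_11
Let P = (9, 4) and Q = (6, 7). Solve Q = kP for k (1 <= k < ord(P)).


Enumerate multiples of P until we hit Q = (6, 7):
  1P = (9, 4)
  2P = (8, 5)
  3P = (6, 4)
  4P = (7, 7)
  5P = (0, 10)
  6P = (0, 1)
  7P = (7, 4)
  8P = (6, 7)
Match found at i = 8.

k = 8


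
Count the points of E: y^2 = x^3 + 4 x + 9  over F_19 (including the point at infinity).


For each x in F_19, count y with y^2 = x^3 + 4 x + 9 mod 19:
  x = 0: RHS = 9, y in [3, 16]  -> 2 point(s)
  x = 2: RHS = 6, y in [5, 14]  -> 2 point(s)
  x = 7: RHS = 0, y in [0]  -> 1 point(s)
  x = 10: RHS = 4, y in [2, 17]  -> 2 point(s)
  x = 11: RHS = 16, y in [4, 15]  -> 2 point(s)
  x = 13: RHS = 16, y in [4, 15]  -> 2 point(s)
  x = 14: RHS = 16, y in [4, 15]  -> 2 point(s)
  x = 15: RHS = 5, y in [9, 10]  -> 2 point(s)
  x = 18: RHS = 4, y in [2, 17]  -> 2 point(s)
Affine points: 17. Add the point at infinity: total = 18.

#E(F_19) = 18


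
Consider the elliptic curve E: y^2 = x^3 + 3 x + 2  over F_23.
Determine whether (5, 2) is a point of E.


Check whether y^2 = x^3 + 3 x + 2 (mod 23) for (x, y) = (5, 2).
LHS: y^2 = 2^2 mod 23 = 4
RHS: x^3 + 3 x + 2 = 5^3 + 3*5 + 2 mod 23 = 4
LHS = RHS

Yes, on the curve


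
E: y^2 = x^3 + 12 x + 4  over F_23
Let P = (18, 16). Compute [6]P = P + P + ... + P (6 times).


k = 6 = 110_2 (binary, LSB first: 011)
Double-and-add from P = (18, 16):
  bit 0 = 0: acc unchanged = O
  bit 1 = 1: acc = O + (14, 15) = (14, 15)
  bit 2 = 1: acc = (14, 15) + (4, 1) = (18, 7)

6P = (18, 7)


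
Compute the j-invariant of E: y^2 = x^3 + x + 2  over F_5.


Delta = -16(4 a^3 + 27 b^2) mod 5 = 3
-1728 * (4 a)^3 = -1728 * (4*1)^3 mod 5 = 3
j = 3 * 3^(-1) mod 5 = 1

j = 1 (mod 5)


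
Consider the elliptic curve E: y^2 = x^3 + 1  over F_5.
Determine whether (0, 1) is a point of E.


Check whether y^2 = x^3 + 0 x + 1 (mod 5) for (x, y) = (0, 1).
LHS: y^2 = 1^2 mod 5 = 1
RHS: x^3 + 0 x + 1 = 0^3 + 0*0 + 1 mod 5 = 1
LHS = RHS

Yes, on the curve


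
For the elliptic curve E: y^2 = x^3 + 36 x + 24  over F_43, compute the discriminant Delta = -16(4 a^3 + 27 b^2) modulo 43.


4 a^3 + 27 b^2 = 4*36^3 + 27*24^2 = 186624 + 15552 = 202176
Delta = -16 * (202176) = -3234816
Delta mod 43 = 31

Delta = 31 (mod 43)


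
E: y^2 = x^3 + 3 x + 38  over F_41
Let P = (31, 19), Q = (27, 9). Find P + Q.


P != Q, so use the chord formula.
s = (y2 - y1) / (x2 - x1) = (31) / (37) mod 41 = 23
x3 = s^2 - x1 - x2 mod 41 = 23^2 - 31 - 27 = 20
y3 = s (x1 - x3) - y1 mod 41 = 23 * (31 - 20) - 19 = 29

P + Q = (20, 29)


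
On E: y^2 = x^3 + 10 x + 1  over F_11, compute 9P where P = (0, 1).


k = 9 = 1001_2 (binary, LSB first: 1001)
Double-and-add from P = (0, 1):
  bit 0 = 1: acc = O + (0, 1) = (0, 1)
  bit 1 = 0: acc unchanged = (0, 1)
  bit 2 = 0: acc unchanged = (0, 1)
  bit 3 = 1: acc = (0, 1) + (3, 5) = (0, 10)

9P = (0, 10)


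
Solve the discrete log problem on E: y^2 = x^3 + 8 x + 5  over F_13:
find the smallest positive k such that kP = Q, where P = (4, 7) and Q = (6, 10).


Enumerate multiples of P until we hit Q = (6, 10):
  1P = (4, 7)
  2P = (8, 3)
  3P = (2, 4)
  4P = (6, 3)
  5P = (7, 12)
  6P = (12, 10)
  7P = (1, 12)
  8P = (5, 12)
  9P = (3, 11)
  10P = (9, 0)
  11P = (3, 2)
  12P = (5, 1)
  13P = (1, 1)
  14P = (12, 3)
  15P = (7, 1)
  16P = (6, 10)
Match found at i = 16.

k = 16


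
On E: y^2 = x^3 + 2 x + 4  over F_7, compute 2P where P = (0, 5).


Doubling: s = (3 x1^2 + a) / (2 y1)
s = (3*0^2 + 2) / (2*5) mod 7 = 3
x3 = s^2 - 2 x1 mod 7 = 3^2 - 2*0 = 2
y3 = s (x1 - x3) - y1 mod 7 = 3 * (0 - 2) - 5 = 3

2P = (2, 3)


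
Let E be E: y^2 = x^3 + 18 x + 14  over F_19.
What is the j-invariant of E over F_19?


Delta = -16(4 a^3 + 27 b^2) mod 19 = 18
-1728 * (4 a)^3 = -1728 * (4*18)^3 mod 19 = 12
j = 12 * 18^(-1) mod 19 = 7

j = 7 (mod 19)


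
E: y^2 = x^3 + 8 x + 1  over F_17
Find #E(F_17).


For each x in F_17, count y with y^2 = x^3 + 8 x + 1 mod 17:
  x = 0: RHS = 1, y in [1, 16]  -> 2 point(s)
  x = 2: RHS = 8, y in [5, 12]  -> 2 point(s)
  x = 3: RHS = 1, y in [1, 16]  -> 2 point(s)
  x = 5: RHS = 13, y in [8, 9]  -> 2 point(s)
  x = 7: RHS = 9, y in [3, 14]  -> 2 point(s)
  x = 8: RHS = 16, y in [4, 13]  -> 2 point(s)
  x = 11: RHS = 9, y in [3, 14]  -> 2 point(s)
  x = 14: RHS = 1, y in [1, 16]  -> 2 point(s)
  x = 16: RHS = 9, y in [3, 14]  -> 2 point(s)
Affine points: 18. Add the point at infinity: total = 19.

#E(F_17) = 19


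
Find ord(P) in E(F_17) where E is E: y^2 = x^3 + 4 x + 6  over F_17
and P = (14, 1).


Compute successive multiples of P until we hit O:
  1P = (14, 1)
  2P = (4, 1)
  3P = (16, 16)
  4P = (5, 7)
  5P = (6, 5)
  6P = (10, 14)
  7P = (11, 2)
  8P = (11, 15)
  ... (continuing to 15P)
  15P = O

ord(P) = 15


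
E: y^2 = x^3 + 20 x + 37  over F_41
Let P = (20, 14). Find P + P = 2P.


Doubling: s = (3 x1^2 + a) / (2 y1)
s = (3*20^2 + 20) / (2*14) mod 41 = 26
x3 = s^2 - 2 x1 mod 41 = 26^2 - 2*20 = 21
y3 = s (x1 - x3) - y1 mod 41 = 26 * (20 - 21) - 14 = 1

2P = (21, 1)


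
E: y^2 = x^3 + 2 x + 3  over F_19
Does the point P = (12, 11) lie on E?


Check whether y^2 = x^3 + 2 x + 3 (mod 19) for (x, y) = (12, 11).
LHS: y^2 = 11^2 mod 19 = 7
RHS: x^3 + 2 x + 3 = 12^3 + 2*12 + 3 mod 19 = 7
LHS = RHS

Yes, on the curve


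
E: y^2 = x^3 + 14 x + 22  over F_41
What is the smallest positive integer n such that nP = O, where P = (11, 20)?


Compute successive multiples of P until we hit O:
  1P = (11, 20)
  2P = (1, 23)
  3P = (9, 4)
  4P = (3, 3)
  5P = (36, 14)
  6P = (14, 25)
  7P = (37, 5)
  8P = (35, 38)
  ... (continuing to 39P)
  39P = O

ord(P) = 39


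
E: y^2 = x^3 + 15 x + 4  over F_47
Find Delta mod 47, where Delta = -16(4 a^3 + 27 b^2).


4 a^3 + 27 b^2 = 4*15^3 + 27*4^2 = 13500 + 432 = 13932
Delta = -16 * (13932) = -222912
Delta mod 47 = 9

Delta = 9 (mod 47)


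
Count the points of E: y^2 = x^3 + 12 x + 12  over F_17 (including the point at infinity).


For each x in F_17, count y with y^2 = x^3 + 12 x + 12 mod 17:
  x = 1: RHS = 8, y in [5, 12]  -> 2 point(s)
  x = 8: RHS = 8, y in [5, 12]  -> 2 point(s)
  x = 9: RHS = 16, y in [4, 13]  -> 2 point(s)
  x = 11: RHS = 13, y in [8, 9]  -> 2 point(s)
  x = 13: RHS = 2, y in [6, 11]  -> 2 point(s)
  x = 14: RHS = 0, y in [0]  -> 1 point(s)
  x = 16: RHS = 16, y in [4, 13]  -> 2 point(s)
Affine points: 13. Add the point at infinity: total = 14.

#E(F_17) = 14


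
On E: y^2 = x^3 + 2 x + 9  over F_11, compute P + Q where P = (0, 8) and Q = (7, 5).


P != Q, so use the chord formula.
s = (y2 - y1) / (x2 - x1) = (8) / (7) mod 11 = 9
x3 = s^2 - x1 - x2 mod 11 = 9^2 - 0 - 7 = 8
y3 = s (x1 - x3) - y1 mod 11 = 9 * (0 - 8) - 8 = 8

P + Q = (8, 8)


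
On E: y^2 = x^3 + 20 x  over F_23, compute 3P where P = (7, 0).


k = 3 = 11_2 (binary, LSB first: 11)
Double-and-add from P = (7, 0):
  bit 0 = 1: acc = O + (7, 0) = (7, 0)
  bit 1 = 1: acc = (7, 0) + O = (7, 0)

3P = (7, 0)


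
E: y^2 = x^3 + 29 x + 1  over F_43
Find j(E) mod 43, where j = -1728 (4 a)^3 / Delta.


Delta = -16(4 a^3 + 27 b^2) mod 43 = 2
-1728 * (4 a)^3 = -1728 * (4*29)^3 mod 43 = 32
j = 32 * 2^(-1) mod 43 = 16

j = 16 (mod 43)


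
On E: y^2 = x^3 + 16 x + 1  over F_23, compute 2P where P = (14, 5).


k = 2 = 10_2 (binary, LSB first: 01)
Double-and-add from P = (14, 5):
  bit 0 = 0: acc unchanged = O
  bit 1 = 1: acc = O + (11, 6) = (11, 6)

2P = (11, 6)


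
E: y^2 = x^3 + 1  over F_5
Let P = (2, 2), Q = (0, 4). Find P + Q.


P != Q, so use the chord formula.
s = (y2 - y1) / (x2 - x1) = (2) / (3) mod 5 = 4
x3 = s^2 - x1 - x2 mod 5 = 4^2 - 2 - 0 = 4
y3 = s (x1 - x3) - y1 mod 5 = 4 * (2 - 4) - 2 = 0

P + Q = (4, 0)


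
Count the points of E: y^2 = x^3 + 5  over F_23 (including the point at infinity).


For each x in F_23, count y with y^2 = x^3 + 0 x + 5 mod 23:
  x = 1: RHS = 6, y in [11, 12]  -> 2 point(s)
  x = 2: RHS = 13, y in [6, 17]  -> 2 point(s)
  x = 3: RHS = 9, y in [3, 20]  -> 2 point(s)
  x = 4: RHS = 0, y in [0]  -> 1 point(s)
  x = 7: RHS = 3, y in [7, 16]  -> 2 point(s)
  x = 10: RHS = 16, y in [4, 19]  -> 2 point(s)
  x = 11: RHS = 2, y in [5, 18]  -> 2 point(s)
  x = 12: RHS = 8, y in [10, 13]  -> 2 point(s)
  x = 14: RHS = 12, y in [9, 14]  -> 2 point(s)
  x = 18: RHS = 18, y in [8, 15]  -> 2 point(s)
  x = 20: RHS = 1, y in [1, 22]  -> 2 point(s)
  x = 22: RHS = 4, y in [2, 21]  -> 2 point(s)
Affine points: 23. Add the point at infinity: total = 24.

#E(F_23) = 24


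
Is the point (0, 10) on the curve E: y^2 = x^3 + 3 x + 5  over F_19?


Check whether y^2 = x^3 + 3 x + 5 (mod 19) for (x, y) = (0, 10).
LHS: y^2 = 10^2 mod 19 = 5
RHS: x^3 + 3 x + 5 = 0^3 + 3*0 + 5 mod 19 = 5
LHS = RHS

Yes, on the curve


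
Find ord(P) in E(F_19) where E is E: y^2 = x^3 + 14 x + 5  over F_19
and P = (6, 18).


Compute successive multiples of P until we hit O:
  1P = (6, 18)
  2P = (4, 12)
  3P = (18, 3)
  4P = (12, 18)
  5P = (1, 1)
  6P = (0, 10)
  7P = (0, 9)
  8P = (1, 18)
  ... (continuing to 13P)
  13P = O

ord(P) = 13


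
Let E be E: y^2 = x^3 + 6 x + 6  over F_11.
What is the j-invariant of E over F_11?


Delta = -16(4 a^3 + 27 b^2) mod 11 = 5
-1728 * (4 a)^3 = -1728 * (4*6)^3 mod 11 = 3
j = 3 * 5^(-1) mod 11 = 5

j = 5 (mod 11)


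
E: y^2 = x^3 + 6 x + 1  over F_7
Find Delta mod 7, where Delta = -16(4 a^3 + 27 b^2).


4 a^3 + 27 b^2 = 4*6^3 + 27*1^2 = 864 + 27 = 891
Delta = -16 * (891) = -14256
Delta mod 7 = 3

Delta = 3 (mod 7)


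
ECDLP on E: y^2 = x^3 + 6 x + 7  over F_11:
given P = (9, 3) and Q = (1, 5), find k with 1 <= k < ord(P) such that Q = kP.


Enumerate multiples of P until we hit Q = (1, 5):
  1P = (9, 3)
  2P = (2, 7)
  3P = (1, 5)
Match found at i = 3.

k = 3


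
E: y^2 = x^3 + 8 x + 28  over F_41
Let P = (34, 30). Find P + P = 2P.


Doubling: s = (3 x1^2 + a) / (2 y1)
s = (3*34^2 + 8) / (2*30) mod 41 = 6
x3 = s^2 - 2 x1 mod 41 = 6^2 - 2*34 = 9
y3 = s (x1 - x3) - y1 mod 41 = 6 * (34 - 9) - 30 = 38

2P = (9, 38)


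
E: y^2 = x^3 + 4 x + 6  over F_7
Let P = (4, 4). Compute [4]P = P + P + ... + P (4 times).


k = 4 = 100_2 (binary, LSB first: 001)
Double-and-add from P = (4, 4):
  bit 0 = 0: acc unchanged = O
  bit 1 = 0: acc unchanged = O
  bit 2 = 1: acc = O + (5, 2) = (5, 2)

4P = (5, 2)


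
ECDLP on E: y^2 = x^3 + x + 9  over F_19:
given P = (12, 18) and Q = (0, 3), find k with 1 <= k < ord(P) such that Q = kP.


Enumerate multiples of P until we hit Q = (0, 3):
  1P = (12, 18)
  2P = (18, 8)
  3P = (15, 6)
  4P = (8, 4)
  5P = (16, 6)
  6P = (0, 3)
Match found at i = 6.

k = 6


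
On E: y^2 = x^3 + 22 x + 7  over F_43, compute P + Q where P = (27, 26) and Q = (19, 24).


P != Q, so use the chord formula.
s = (y2 - y1) / (x2 - x1) = (41) / (35) mod 43 = 11
x3 = s^2 - x1 - x2 mod 43 = 11^2 - 27 - 19 = 32
y3 = s (x1 - x3) - y1 mod 43 = 11 * (27 - 32) - 26 = 5

P + Q = (32, 5)


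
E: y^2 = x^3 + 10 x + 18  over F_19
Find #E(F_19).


For each x in F_19, count y with y^2 = x^3 + 10 x + 18 mod 19:
  x = 6: RHS = 9, y in [3, 16]  -> 2 point(s)
  x = 9: RHS = 1, y in [1, 18]  -> 2 point(s)
  x = 10: RHS = 16, y in [4, 15]  -> 2 point(s)
  x = 12: RHS = 4, y in [2, 17]  -> 2 point(s)
  x = 15: RHS = 9, y in [3, 16]  -> 2 point(s)
  x = 17: RHS = 9, y in [3, 16]  -> 2 point(s)
  x = 18: RHS = 7, y in [8, 11]  -> 2 point(s)
Affine points: 14. Add the point at infinity: total = 15.

#E(F_19) = 15


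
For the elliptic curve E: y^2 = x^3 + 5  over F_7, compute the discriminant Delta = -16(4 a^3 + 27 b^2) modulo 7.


4 a^3 + 27 b^2 = 4*0^3 + 27*5^2 = 0 + 675 = 675
Delta = -16 * (675) = -10800
Delta mod 7 = 1

Delta = 1 (mod 7)


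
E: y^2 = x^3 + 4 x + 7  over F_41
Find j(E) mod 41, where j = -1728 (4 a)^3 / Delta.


Delta = -16(4 a^3 + 27 b^2) mod 41 = 33
-1728 * (4 a)^3 = -1728 * (4*4)^3 mod 41 = 24
j = 24 * 33^(-1) mod 41 = 38

j = 38 (mod 41)


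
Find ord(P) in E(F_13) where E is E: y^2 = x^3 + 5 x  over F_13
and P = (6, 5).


Compute successive multiples of P until we hit O:
  1P = (6, 5)
  2P = (10, 7)
  3P = (7, 1)
  4P = (3, 9)
  5P = (0, 0)
  6P = (3, 4)
  7P = (7, 12)
  8P = (10, 6)
  ... (continuing to 10P)
  10P = O

ord(P) = 10


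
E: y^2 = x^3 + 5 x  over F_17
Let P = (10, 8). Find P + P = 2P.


Doubling: s = (3 x1^2 + a) / (2 y1)
s = (3*10^2 + 5) / (2*8) mod 17 = 1
x3 = s^2 - 2 x1 mod 17 = 1^2 - 2*10 = 15
y3 = s (x1 - x3) - y1 mod 17 = 1 * (10 - 15) - 8 = 4

2P = (15, 4)


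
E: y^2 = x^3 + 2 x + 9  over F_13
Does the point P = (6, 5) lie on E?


Check whether y^2 = x^3 + 2 x + 9 (mod 13) for (x, y) = (6, 5).
LHS: y^2 = 5^2 mod 13 = 12
RHS: x^3 + 2 x + 9 = 6^3 + 2*6 + 9 mod 13 = 3
LHS != RHS

No, not on the curve


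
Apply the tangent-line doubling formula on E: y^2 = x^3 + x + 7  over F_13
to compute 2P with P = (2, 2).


Doubling: s = (3 x1^2 + a) / (2 y1)
s = (3*2^2 + 1) / (2*2) mod 13 = 0
x3 = s^2 - 2 x1 mod 13 = 0^2 - 2*2 = 9
y3 = s (x1 - x3) - y1 mod 13 = 0 * (2 - 9) - 2 = 11

2P = (9, 11)


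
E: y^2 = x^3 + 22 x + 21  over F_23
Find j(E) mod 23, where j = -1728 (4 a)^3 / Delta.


Delta = -16(4 a^3 + 27 b^2) mod 23 = 15
-1728 * (4 a)^3 = -1728 * (4*22)^3 mod 23 = 8
j = 8 * 15^(-1) mod 23 = 22

j = 22 (mod 23)


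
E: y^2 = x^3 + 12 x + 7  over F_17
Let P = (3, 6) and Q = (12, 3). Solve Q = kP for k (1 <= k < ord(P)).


Enumerate multiples of P until we hit Q = (12, 3):
  1P = (3, 6)
  2P = (12, 3)
Match found at i = 2.

k = 2


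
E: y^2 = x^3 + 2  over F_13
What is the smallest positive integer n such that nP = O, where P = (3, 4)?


Compute successive multiples of P until we hit O:
  1P = (3, 4)
  2P = (6, 7)
  3P = (5, 7)
  4P = (4, 1)
  5P = (2, 6)
  6P = (12, 1)
  7P = (1, 4)
  8P = (9, 9)
  ... (continuing to 19P)
  19P = O

ord(P) = 19


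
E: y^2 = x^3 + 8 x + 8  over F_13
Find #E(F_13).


For each x in F_13, count y with y^2 = x^3 + 8 x + 8 mod 13:
  x = 1: RHS = 4, y in [2, 11]  -> 2 point(s)
  x = 4: RHS = 0, y in [0]  -> 1 point(s)
  x = 5: RHS = 4, y in [2, 11]  -> 2 point(s)
  x = 6: RHS = 12, y in [5, 8]  -> 2 point(s)
  x = 7: RHS = 4, y in [2, 11]  -> 2 point(s)
  x = 8: RHS = 12, y in [5, 8]  -> 2 point(s)
  x = 9: RHS = 3, y in [4, 9]  -> 2 point(s)
  x = 10: RHS = 9, y in [3, 10]  -> 2 point(s)
  x = 11: RHS = 10, y in [6, 7]  -> 2 point(s)
  x = 12: RHS = 12, y in [5, 8]  -> 2 point(s)
Affine points: 19. Add the point at infinity: total = 20.

#E(F_13) = 20


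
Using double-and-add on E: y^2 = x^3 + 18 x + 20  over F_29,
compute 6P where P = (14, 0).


k = 6 = 110_2 (binary, LSB first: 011)
Double-and-add from P = (14, 0):
  bit 0 = 0: acc unchanged = O
  bit 1 = 1: acc = O + O = O
  bit 2 = 1: acc = O + O = O

6P = O


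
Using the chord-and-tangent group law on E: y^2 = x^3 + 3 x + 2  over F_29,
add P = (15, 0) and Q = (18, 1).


P != Q, so use the chord formula.
s = (y2 - y1) / (x2 - x1) = (1) / (3) mod 29 = 10
x3 = s^2 - x1 - x2 mod 29 = 10^2 - 15 - 18 = 9
y3 = s (x1 - x3) - y1 mod 29 = 10 * (15 - 9) - 0 = 2

P + Q = (9, 2)


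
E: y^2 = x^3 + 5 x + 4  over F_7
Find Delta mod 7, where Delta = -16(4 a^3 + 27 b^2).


4 a^3 + 27 b^2 = 4*5^3 + 27*4^2 = 500 + 432 = 932
Delta = -16 * (932) = -14912
Delta mod 7 = 5

Delta = 5 (mod 7)


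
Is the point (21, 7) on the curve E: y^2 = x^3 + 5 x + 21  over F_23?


Check whether y^2 = x^3 + 5 x + 21 (mod 23) for (x, y) = (21, 7).
LHS: y^2 = 7^2 mod 23 = 3
RHS: x^3 + 5 x + 21 = 21^3 + 5*21 + 21 mod 23 = 3
LHS = RHS

Yes, on the curve


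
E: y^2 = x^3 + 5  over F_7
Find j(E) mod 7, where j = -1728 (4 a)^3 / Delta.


Delta = -16(4 a^3 + 27 b^2) mod 7 = 1
-1728 * (4 a)^3 = -1728 * (4*0)^3 mod 7 = 0
j = 0 * 1^(-1) mod 7 = 0

j = 0 (mod 7)


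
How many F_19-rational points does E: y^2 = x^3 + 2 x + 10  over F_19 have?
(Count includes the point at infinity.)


For each x in F_19, count y with y^2 = x^3 + 2 x + 10 mod 19:
  x = 3: RHS = 5, y in [9, 10]  -> 2 point(s)
  x = 4: RHS = 6, y in [5, 14]  -> 2 point(s)
  x = 7: RHS = 6, y in [5, 14]  -> 2 point(s)
  x = 8: RHS = 6, y in [5, 14]  -> 2 point(s)
  x = 9: RHS = 16, y in [4, 15]  -> 2 point(s)
  x = 10: RHS = 4, y in [2, 17]  -> 2 point(s)
  x = 17: RHS = 17, y in [6, 13]  -> 2 point(s)
  x = 18: RHS = 7, y in [8, 11]  -> 2 point(s)
Affine points: 16. Add the point at infinity: total = 17.

#E(F_19) = 17


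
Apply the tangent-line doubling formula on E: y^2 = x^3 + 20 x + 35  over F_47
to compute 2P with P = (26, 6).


Doubling: s = (3 x1^2 + a) / (2 y1)
s = (3*26^2 + 20) / (2*6) mod 47 = 14
x3 = s^2 - 2 x1 mod 47 = 14^2 - 2*26 = 3
y3 = s (x1 - x3) - y1 mod 47 = 14 * (26 - 3) - 6 = 34

2P = (3, 34)


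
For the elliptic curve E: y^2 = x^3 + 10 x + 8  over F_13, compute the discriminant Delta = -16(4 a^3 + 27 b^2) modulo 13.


4 a^3 + 27 b^2 = 4*10^3 + 27*8^2 = 4000 + 1728 = 5728
Delta = -16 * (5728) = -91648
Delta mod 13 = 2

Delta = 2 (mod 13)


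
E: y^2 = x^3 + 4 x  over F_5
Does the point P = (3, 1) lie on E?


Check whether y^2 = x^3 + 4 x + 0 (mod 5) for (x, y) = (3, 1).
LHS: y^2 = 1^2 mod 5 = 1
RHS: x^3 + 4 x + 0 = 3^3 + 4*3 + 0 mod 5 = 4
LHS != RHS

No, not on the curve


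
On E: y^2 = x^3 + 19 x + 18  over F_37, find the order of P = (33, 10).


Compute successive multiples of P until we hit O:
  1P = (33, 10)
  2P = (1, 1)
  3P = (24, 33)
  4P = (8, 33)
  5P = (21, 13)
  6P = (27, 7)
  7P = (5, 4)
  8P = (20, 6)
  ... (continuing to 17P)
  17P = O

ord(P) = 17


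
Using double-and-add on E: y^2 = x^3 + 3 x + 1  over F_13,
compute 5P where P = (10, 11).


k = 5 = 101_2 (binary, LSB first: 101)
Double-and-add from P = (10, 11):
  bit 0 = 1: acc = O + (10, 11) = (10, 11)
  bit 1 = 0: acc unchanged = (10, 11)
  bit 2 = 1: acc = (10, 11) + (8, 11) = (8, 2)

5P = (8, 2)


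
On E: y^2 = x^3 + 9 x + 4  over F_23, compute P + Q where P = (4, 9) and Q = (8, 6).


P != Q, so use the chord formula.
s = (y2 - y1) / (x2 - x1) = (20) / (4) mod 23 = 5
x3 = s^2 - x1 - x2 mod 23 = 5^2 - 4 - 8 = 13
y3 = s (x1 - x3) - y1 mod 23 = 5 * (4 - 13) - 9 = 15

P + Q = (13, 15)


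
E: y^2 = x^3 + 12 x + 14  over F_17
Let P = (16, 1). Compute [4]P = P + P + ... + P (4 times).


k = 4 = 100_2 (binary, LSB first: 001)
Double-and-add from P = (16, 1):
  bit 0 = 0: acc unchanged = O
  bit 1 = 0: acc unchanged = O
  bit 2 = 1: acc = O + (15, 4) = (15, 4)

4P = (15, 4)


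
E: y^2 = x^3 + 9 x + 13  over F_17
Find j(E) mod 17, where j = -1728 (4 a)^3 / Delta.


Delta = -16(4 a^3 + 27 b^2) mod 17 = 16
-1728 * (4 a)^3 = -1728 * (4*9)^3 mod 17 = 14
j = 14 * 16^(-1) mod 17 = 3

j = 3 (mod 17)


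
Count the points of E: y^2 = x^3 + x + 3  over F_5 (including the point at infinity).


For each x in F_5, count y with y^2 = x^3 + 1 x + 3 mod 5:
  x = 1: RHS = 0, y in [0]  -> 1 point(s)
  x = 4: RHS = 1, y in [1, 4]  -> 2 point(s)
Affine points: 3. Add the point at infinity: total = 4.

#E(F_5) = 4


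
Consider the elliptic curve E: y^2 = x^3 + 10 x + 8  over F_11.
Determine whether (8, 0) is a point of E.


Check whether y^2 = x^3 + 10 x + 8 (mod 11) for (x, y) = (8, 0).
LHS: y^2 = 0^2 mod 11 = 0
RHS: x^3 + 10 x + 8 = 8^3 + 10*8 + 8 mod 11 = 6
LHS != RHS

No, not on the curve


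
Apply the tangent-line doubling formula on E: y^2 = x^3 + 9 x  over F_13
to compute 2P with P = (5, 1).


Doubling: s = (3 x1^2 + a) / (2 y1)
s = (3*5^2 + 9) / (2*1) mod 13 = 3
x3 = s^2 - 2 x1 mod 13 = 3^2 - 2*5 = 12
y3 = s (x1 - x3) - y1 mod 13 = 3 * (5 - 12) - 1 = 4

2P = (12, 4)


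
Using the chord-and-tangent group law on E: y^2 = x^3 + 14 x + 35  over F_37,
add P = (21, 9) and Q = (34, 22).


P != Q, so use the chord formula.
s = (y2 - y1) / (x2 - x1) = (13) / (13) mod 37 = 1
x3 = s^2 - x1 - x2 mod 37 = 1^2 - 21 - 34 = 20
y3 = s (x1 - x3) - y1 mod 37 = 1 * (21 - 20) - 9 = 29

P + Q = (20, 29)


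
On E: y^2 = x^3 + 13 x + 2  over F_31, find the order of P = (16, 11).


Compute successive multiples of P until we hit O:
  1P = (16, 11)
  2P = (27, 17)
  3P = (7, 8)
  4P = (15, 10)
  5P = (1, 4)
  6P = (24, 8)
  7P = (11, 22)
  8P = (20, 4)
  ... (continuing to 35P)
  35P = O

ord(P) = 35


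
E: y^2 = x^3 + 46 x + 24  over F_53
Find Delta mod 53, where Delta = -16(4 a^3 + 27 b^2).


4 a^3 + 27 b^2 = 4*46^3 + 27*24^2 = 389344 + 15552 = 404896
Delta = -16 * (404896) = -6478336
Delta mod 53 = 13

Delta = 13 (mod 53)


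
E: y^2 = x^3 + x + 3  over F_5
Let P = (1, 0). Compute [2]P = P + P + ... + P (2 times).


k = 2 = 10_2 (binary, LSB first: 01)
Double-and-add from P = (1, 0):
  bit 0 = 0: acc unchanged = O
  bit 1 = 1: acc = O + O = O

2P = O


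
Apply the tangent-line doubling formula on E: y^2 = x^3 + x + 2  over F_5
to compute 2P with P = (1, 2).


Doubling: s = (3 x1^2 + a) / (2 y1)
s = (3*1^2 + 1) / (2*2) mod 5 = 1
x3 = s^2 - 2 x1 mod 5 = 1^2 - 2*1 = 4
y3 = s (x1 - x3) - y1 mod 5 = 1 * (1 - 4) - 2 = 0

2P = (4, 0)


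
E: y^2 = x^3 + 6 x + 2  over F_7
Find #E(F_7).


For each x in F_7, count y with y^2 = x^3 + 6 x + 2 mod 7:
  x = 0: RHS = 2, y in [3, 4]  -> 2 point(s)
  x = 1: RHS = 2, y in [3, 4]  -> 2 point(s)
  x = 2: RHS = 1, y in [1, 6]  -> 2 point(s)
  x = 6: RHS = 2, y in [3, 4]  -> 2 point(s)
Affine points: 8. Add the point at infinity: total = 9.

#E(F_7) = 9


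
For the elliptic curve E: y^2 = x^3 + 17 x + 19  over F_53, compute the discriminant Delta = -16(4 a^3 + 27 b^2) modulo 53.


4 a^3 + 27 b^2 = 4*17^3 + 27*19^2 = 19652 + 9747 = 29399
Delta = -16 * (29399) = -470384
Delta mod 53 = 44

Delta = 44 (mod 53)


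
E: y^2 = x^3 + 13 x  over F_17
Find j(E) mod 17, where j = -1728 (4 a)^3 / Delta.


Delta = -16(4 a^3 + 27 b^2) mod 17 = 16
-1728 * (4 a)^3 = -1728 * (4*13)^3 mod 17 = 6
j = 6 * 16^(-1) mod 17 = 11

j = 11 (mod 17)


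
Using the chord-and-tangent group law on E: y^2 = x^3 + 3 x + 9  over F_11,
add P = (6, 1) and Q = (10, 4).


P != Q, so use the chord formula.
s = (y2 - y1) / (x2 - x1) = (3) / (4) mod 11 = 9
x3 = s^2 - x1 - x2 mod 11 = 9^2 - 6 - 10 = 10
y3 = s (x1 - x3) - y1 mod 11 = 9 * (6 - 10) - 1 = 7

P + Q = (10, 7)


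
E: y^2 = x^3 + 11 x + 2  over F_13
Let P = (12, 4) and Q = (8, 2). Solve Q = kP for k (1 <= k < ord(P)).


Enumerate multiples of P until we hit Q = (8, 2):
  1P = (12, 4)
  2P = (1, 12)
  3P = (3, 6)
  4P = (8, 11)
  5P = (5, 0)
  6P = (8, 2)
Match found at i = 6.

k = 6


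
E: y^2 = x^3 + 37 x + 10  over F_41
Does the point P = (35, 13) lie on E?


Check whether y^2 = x^3 + 37 x + 10 (mod 41) for (x, y) = (35, 13).
LHS: y^2 = 13^2 mod 41 = 5
RHS: x^3 + 37 x + 10 = 35^3 + 37*35 + 10 mod 41 = 23
LHS != RHS

No, not on the curve


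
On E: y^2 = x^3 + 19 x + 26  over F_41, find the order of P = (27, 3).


Compute successive multiples of P until we hit O:
  1P = (27, 3)
  2P = (7, 25)
  3P = (16, 30)
  4P = (23, 17)
  5P = (34, 1)
  6P = (1, 13)
  7P = (18, 3)
  8P = (37, 38)
  ... (continuing to 42P)
  42P = O

ord(P) = 42


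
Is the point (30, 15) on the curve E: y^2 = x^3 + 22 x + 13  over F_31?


Check whether y^2 = x^3 + 22 x + 13 (mod 31) for (x, y) = (30, 15).
LHS: y^2 = 15^2 mod 31 = 8
RHS: x^3 + 22 x + 13 = 30^3 + 22*30 + 13 mod 31 = 21
LHS != RHS

No, not on the curve


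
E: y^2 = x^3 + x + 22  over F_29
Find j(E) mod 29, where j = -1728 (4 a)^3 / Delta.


Delta = -16(4 a^3 + 27 b^2) mod 29 = 25
-1728 * (4 a)^3 = -1728 * (4*1)^3 mod 29 = 14
j = 14 * 25^(-1) mod 29 = 11

j = 11 (mod 29)


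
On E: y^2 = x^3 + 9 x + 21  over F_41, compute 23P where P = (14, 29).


k = 23 = 10111_2 (binary, LSB first: 11101)
Double-and-add from P = (14, 29):
  bit 0 = 1: acc = O + (14, 29) = (14, 29)
  bit 1 = 1: acc = (14, 29) + (11, 4) = (8, 21)
  bit 2 = 1: acc = (8, 21) + (39, 6) = (27, 12)
  bit 3 = 0: acc unchanged = (27, 12)
  bit 4 = 1: acc = (27, 12) + (22, 24) = (24, 30)

23P = (24, 30)


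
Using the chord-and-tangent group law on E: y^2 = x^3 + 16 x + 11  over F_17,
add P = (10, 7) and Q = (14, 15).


P != Q, so use the chord formula.
s = (y2 - y1) / (x2 - x1) = (8) / (4) mod 17 = 2
x3 = s^2 - x1 - x2 mod 17 = 2^2 - 10 - 14 = 14
y3 = s (x1 - x3) - y1 mod 17 = 2 * (10 - 14) - 7 = 2

P + Q = (14, 2)


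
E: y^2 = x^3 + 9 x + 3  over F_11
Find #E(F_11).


For each x in F_11, count y with y^2 = x^3 + 9 x + 3 mod 11:
  x = 0: RHS = 3, y in [5, 6]  -> 2 point(s)
  x = 4: RHS = 4, y in [2, 9]  -> 2 point(s)
  x = 6: RHS = 9, y in [3, 8]  -> 2 point(s)
  x = 8: RHS = 4, y in [2, 9]  -> 2 point(s)
  x = 10: RHS = 4, y in [2, 9]  -> 2 point(s)
Affine points: 10. Add the point at infinity: total = 11.

#E(F_11) = 11


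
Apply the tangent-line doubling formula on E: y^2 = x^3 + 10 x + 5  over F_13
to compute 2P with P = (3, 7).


Doubling: s = (3 x1^2 + a) / (2 y1)
s = (3*3^2 + 10) / (2*7) mod 13 = 11
x3 = s^2 - 2 x1 mod 13 = 11^2 - 2*3 = 11
y3 = s (x1 - x3) - y1 mod 13 = 11 * (3 - 11) - 7 = 9

2P = (11, 9)


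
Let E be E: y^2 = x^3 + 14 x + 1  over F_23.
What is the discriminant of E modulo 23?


4 a^3 + 27 b^2 = 4*14^3 + 27*1^2 = 10976 + 27 = 11003
Delta = -16 * (11003) = -176048
Delta mod 23 = 17

Delta = 17 (mod 23)
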